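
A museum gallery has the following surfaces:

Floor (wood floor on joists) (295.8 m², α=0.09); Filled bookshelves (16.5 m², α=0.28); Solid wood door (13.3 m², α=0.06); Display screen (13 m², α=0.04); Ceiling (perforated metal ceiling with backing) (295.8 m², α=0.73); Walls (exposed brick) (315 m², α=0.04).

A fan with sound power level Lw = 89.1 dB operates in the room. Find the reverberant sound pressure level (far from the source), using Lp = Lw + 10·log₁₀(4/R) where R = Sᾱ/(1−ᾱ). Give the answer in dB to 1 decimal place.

A = 261.094 sabins; S = 949.4 m².
ᾱ = 0.2750, so room constant R = A/(1−ᾱ) = 360.130 m².
Lp = Lw + 10 log₁₀(4/R) = 89.1 -19.54 = 69.6 dB.

69.6 dB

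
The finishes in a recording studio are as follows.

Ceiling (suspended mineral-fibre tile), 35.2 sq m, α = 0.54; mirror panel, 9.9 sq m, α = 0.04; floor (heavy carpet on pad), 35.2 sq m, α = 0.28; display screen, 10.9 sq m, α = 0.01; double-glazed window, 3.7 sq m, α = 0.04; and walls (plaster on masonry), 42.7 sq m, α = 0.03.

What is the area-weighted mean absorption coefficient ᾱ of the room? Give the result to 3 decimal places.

Total surface area S = 137.6 sq m.
Σ(Sᵢαᵢ) = 35.2×0.54 + 9.9×0.04 + 35.2×0.28 + 10.9×0.01 + 3.7×0.04 + 42.7×0.03 = 30.798.
ᾱ = A/S = 0.224.

0.224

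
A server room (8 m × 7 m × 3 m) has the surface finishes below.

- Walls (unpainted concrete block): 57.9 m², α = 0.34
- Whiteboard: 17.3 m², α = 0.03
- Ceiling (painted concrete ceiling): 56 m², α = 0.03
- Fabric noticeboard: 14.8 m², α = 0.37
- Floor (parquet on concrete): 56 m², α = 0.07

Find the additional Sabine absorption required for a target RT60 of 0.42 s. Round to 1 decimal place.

33.1 sabins

A₁ = Σ Sᵢαᵢ = 57.9·0.34 + 17.3·0.03 + 56·0.03 + 14.8·0.37 + 56·0.07 = 31.281 sabins.
For T = 0.42 s, need A₂ = 0.161·V/T = 0.161·168/0.42 = 64.400 sabins.
Additional absorption ΔA = 64.400 − 31.281 = 33.1 sabins.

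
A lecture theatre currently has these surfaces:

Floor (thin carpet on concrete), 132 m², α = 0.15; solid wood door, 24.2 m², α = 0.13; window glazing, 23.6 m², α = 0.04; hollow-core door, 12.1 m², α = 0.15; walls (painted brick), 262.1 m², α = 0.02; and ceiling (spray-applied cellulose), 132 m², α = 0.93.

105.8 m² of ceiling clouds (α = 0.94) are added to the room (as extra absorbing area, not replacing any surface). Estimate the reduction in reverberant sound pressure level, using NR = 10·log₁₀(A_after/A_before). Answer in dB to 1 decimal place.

A_before = Σ Sᵢαᵢ = 132×0.15 + 24.2×0.13 + 23.6×0.04 + 12.1×0.15 + 262.1×0.02 + 132×0.93 = 153.707 sabins.
Treatment contributes 105.8·0.94 = 99.452 sabins.
A_after = 153.707 + 99.452 = 253.159 sabins.
NR = 10·log₁₀(253.159/153.707) = 2.2 dB.

2.2 dB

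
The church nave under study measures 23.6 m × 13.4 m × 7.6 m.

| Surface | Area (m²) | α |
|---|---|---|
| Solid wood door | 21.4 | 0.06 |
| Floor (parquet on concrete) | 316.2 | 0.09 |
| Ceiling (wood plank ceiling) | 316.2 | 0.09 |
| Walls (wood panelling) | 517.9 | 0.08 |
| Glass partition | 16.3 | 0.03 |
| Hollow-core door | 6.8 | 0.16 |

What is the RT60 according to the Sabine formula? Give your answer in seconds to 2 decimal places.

Total absorption A = 21.4*0.06 + 316.2*0.09 + 316.2*0.09 + 517.9*0.08 + 16.3*0.03 + 6.8*0.16
  = 1.284 + 28.458 + 28.458 + 41.432 + 0.489 + 1.088 = 101.209 m² sabins.
Volume V = 23.6 × 13.4 × 7.6 = 2403.424 m³.
T = 0.161 V/A = 0.161·2403.424/101.209 = 3.82 s.

3.82 s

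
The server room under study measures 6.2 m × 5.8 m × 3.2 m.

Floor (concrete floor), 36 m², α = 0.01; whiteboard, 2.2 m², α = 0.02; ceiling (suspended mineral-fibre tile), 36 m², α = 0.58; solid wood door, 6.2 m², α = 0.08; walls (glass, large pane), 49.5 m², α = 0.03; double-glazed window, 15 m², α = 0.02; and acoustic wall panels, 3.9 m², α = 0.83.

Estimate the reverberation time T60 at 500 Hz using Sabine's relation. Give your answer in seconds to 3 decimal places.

0.691 seconds

A = Σ Sᵢαᵢ = 36×0.01 + 2.2×0.02 + 36×0.58 + 6.2×0.08 + 49.5×0.03 + 15×0.02 + 3.9×0.83 = 26.802 sabins.
Room volume: 115.072 m³.
T = 0.161 V/A = 0.161·115.072/26.802 = 0.691 s.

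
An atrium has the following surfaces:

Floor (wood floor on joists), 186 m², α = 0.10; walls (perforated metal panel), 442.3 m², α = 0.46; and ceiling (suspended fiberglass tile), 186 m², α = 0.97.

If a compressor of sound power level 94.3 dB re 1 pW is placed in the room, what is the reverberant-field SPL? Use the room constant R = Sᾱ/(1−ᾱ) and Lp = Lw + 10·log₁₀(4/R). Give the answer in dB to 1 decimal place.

71.3 dB

A = 402.478 sabins; S = 814.3 m².
ᾱ = 0.4943, so room constant R = A/(1−ᾱ) = 795.883 m².
Lp = Lw + 10 log₁₀(4/R) = 94.3 -22.99 = 71.3 dB.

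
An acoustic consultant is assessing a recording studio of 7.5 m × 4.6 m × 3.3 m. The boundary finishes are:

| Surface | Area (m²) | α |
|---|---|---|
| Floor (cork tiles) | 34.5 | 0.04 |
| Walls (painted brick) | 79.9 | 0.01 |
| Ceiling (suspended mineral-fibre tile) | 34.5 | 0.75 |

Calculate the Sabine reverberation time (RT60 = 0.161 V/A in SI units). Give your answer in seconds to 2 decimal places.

Total absorption A = 34.5*0.04 + 79.9*0.01 + 34.5*0.75
  = 1.380 + 0.799 + 25.875 = 28.054 m² sabins.
V = 7.5·4.6·3.3 = 113.85 m³.
Sabine: RT60 = 0.161 × 113.85 / 28.054 = 0.65 s.

0.65 seconds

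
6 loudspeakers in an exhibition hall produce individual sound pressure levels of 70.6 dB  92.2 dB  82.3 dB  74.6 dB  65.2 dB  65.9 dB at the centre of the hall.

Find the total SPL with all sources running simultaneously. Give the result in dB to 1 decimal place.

92.7 dB

Σ 10^(Lᵢ/10) = 1.877e+09.
Combined level = 10 log₁₀(1.877e+09) = 92.7 dB.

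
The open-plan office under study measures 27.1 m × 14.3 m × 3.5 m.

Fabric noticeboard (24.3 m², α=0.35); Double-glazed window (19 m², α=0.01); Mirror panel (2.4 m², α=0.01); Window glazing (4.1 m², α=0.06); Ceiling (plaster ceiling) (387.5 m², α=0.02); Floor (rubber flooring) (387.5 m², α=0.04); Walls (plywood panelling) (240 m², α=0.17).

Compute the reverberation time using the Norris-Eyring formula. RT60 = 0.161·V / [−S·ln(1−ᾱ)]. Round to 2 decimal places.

S = Σ Sᵢ = 1064.8 m².
Absorption A = 24.3·0.35 + 19·0.01 + 2.4·0.01 + 4.1·0.06 + 387.5·0.02 + 387.5·0.04 + 240·0.17 = 73.015 sabins.
ᾱ = 73.015 / 1064.8 = 0.0686.
−S·ln(1−ᾱ) = −1064.8 × ln(1 − 0.0686) = 75.672.
V = 27.1 × 14.3 × 3.5 = 1356.355 m³.
RT60 = 0.161 × 1356.355 / 75.672 = 2.89 s.

2.89 seconds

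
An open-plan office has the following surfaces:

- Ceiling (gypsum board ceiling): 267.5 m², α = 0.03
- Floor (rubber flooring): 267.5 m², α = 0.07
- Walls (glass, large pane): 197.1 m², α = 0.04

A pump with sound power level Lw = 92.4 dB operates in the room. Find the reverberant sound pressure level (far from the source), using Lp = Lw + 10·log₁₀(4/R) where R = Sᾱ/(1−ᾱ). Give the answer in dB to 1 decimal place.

82.8 dB

A = 34.634 sabins; S = 732.1 m².
ᾱ = 34.634/732.1 = 0.0473; R = Sᾱ/(1−ᾱ) = 34.634/(1−0.0473) = 36.354 m².
Lp = Lw + 10 log₁₀(4/R) = 92.4 -9.58 = 82.8 dB.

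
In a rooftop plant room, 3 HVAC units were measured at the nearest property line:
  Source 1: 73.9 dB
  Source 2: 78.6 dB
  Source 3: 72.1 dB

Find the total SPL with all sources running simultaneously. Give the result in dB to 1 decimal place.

Converting to relative power and adding: 10^(73.9/10) + 10^(78.6/10) + 10^(72.1/10) = 1.132e+08.
Back to dB: 10·log₁₀ Σ = 80.5 dB.

80.5 dB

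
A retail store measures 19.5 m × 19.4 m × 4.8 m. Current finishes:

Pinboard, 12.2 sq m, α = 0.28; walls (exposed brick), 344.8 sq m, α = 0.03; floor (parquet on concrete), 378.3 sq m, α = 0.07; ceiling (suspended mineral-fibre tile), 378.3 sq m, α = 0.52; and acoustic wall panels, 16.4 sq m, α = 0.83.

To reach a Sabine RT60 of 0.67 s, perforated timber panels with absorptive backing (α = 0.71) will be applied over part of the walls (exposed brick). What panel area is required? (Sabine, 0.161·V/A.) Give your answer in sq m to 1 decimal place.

Total absorption A₁ = 12.2·0.28 + 344.8·0.03 + 378.3·0.07 + 378.3·0.52 + 16.4·0.83
  = 3.416 + 10.344 + 26.481 + 196.716 + 13.612 = 250.569 sq m sabins.
V = 1815.84 m³. Target absorption A₂ = 0.161 × 1815.84 / 0.67 = 436.344 sabins.
ΔA needed = 436.344 − 250.569 = 185.775 sabins.
Net gain per sq m: Δα = 0.71 − 0.03 = 0.68.
Area = ΔA/Δα = 185.775/0.68 = 273.2 sq m.

273.2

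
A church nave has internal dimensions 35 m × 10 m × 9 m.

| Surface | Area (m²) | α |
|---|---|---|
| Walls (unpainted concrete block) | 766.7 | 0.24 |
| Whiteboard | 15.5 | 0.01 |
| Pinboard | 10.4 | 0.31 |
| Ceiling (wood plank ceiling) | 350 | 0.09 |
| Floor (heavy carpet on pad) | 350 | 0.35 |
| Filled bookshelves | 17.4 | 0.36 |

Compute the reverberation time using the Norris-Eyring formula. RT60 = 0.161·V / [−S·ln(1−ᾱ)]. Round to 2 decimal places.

S = Σ Sᵢ = 1510.0 m².
Absorption A = 766.7×0.24 + 15.5×0.01 + 10.4×0.31 + 350×0.09 + 350×0.35 + 17.4×0.36 = 347.651 sabins.
Mean coefficient ᾱ = A/S = 0.2302.
Eyring denominator: −S ln(1−ᾱ) = 395.053.
V = 35 × 10 × 9 = 3150 m³.
RT60 = 0.161 × 3150 / 395.053 = 1.28 s.

1.28 seconds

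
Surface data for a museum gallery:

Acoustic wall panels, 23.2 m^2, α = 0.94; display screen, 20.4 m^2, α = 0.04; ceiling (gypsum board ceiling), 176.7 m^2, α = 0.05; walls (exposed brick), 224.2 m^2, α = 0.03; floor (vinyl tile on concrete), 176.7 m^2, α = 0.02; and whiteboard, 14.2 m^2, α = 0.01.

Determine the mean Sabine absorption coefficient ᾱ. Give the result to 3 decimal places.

S = Σ Sᵢ = 23.2 + 20.4 + 176.7 + 224.2 + 176.7 + 14.2 = 635.4 m^2.
A = 23.2*0.94 + 20.4*0.04 + 176.7*0.05 + 224.2*0.03 + 176.7*0.02 + 14.2*0.01 = 41.861 sabins.
ᾱ = 41.861 / 635.4 = 0.066.

0.066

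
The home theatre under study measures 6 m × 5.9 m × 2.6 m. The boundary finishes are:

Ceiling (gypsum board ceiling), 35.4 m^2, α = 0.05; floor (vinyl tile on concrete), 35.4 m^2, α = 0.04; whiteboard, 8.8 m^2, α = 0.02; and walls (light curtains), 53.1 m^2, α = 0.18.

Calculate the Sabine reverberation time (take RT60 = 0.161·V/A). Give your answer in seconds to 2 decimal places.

1.15 sec

A = Σ Sᵢαᵢ = 35.4×0.05 + 35.4×0.04 + 8.8×0.02 + 53.1×0.18 = 12.920 sabins.
Volume V = 6 × 5.9 × 2.6 = 92.04 m³.
Sabine: RT60 = 0.161 × 92.04 / 12.920 = 1.15 s.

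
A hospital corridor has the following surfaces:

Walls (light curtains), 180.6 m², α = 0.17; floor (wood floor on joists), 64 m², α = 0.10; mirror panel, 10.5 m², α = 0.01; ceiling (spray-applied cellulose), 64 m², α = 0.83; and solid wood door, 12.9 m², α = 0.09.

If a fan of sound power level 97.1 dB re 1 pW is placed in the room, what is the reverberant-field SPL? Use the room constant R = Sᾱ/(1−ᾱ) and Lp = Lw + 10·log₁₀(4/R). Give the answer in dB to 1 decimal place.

82.1 dB

A = 91.488 sabins; S = 332.0 m².
ᾱ = 0.2756, so room constant R = A/(1−ᾱ) = 126.295 m².
Lp = Lw + 10 log₁₀(4/R) = 97.1 -14.99 = 82.1 dB.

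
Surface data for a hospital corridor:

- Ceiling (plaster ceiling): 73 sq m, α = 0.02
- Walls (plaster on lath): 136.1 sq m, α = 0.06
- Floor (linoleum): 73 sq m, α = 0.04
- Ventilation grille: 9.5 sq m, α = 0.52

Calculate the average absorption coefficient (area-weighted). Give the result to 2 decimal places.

Total surface area S = 291.6 sq m.
Weighted sum Σ Sα = 17.486.
ᾱ = A/S = 0.06.

0.06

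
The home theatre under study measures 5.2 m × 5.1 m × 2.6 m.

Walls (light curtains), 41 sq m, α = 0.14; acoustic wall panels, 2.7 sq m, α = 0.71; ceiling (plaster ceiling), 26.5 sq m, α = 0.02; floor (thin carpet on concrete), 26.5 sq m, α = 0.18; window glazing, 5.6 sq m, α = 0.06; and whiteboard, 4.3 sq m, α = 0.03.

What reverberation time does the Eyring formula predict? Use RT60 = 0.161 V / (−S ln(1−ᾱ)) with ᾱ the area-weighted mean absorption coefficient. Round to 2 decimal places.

0.77 s

S = Σ Sᵢ = 106.6 sq m.
Absorption A = 41×0.14 + 2.7×0.71 + 26.5×0.02 + 26.5×0.18 + 5.6×0.06 + 4.3×0.03 = 13.422 sabins.
ᾱ = 13.422 / 106.6 = 0.1259.
−S·ln(1−ᾱ) = −106.6 × ln(1 − 0.1259) = 14.344.
V = 5.2 × 5.1 × 2.6 = 68.952 m³.
T = 0.161·V/[−S·ln(1−ᾱ)] = 0.161·68.952/14.344 = 0.77 s.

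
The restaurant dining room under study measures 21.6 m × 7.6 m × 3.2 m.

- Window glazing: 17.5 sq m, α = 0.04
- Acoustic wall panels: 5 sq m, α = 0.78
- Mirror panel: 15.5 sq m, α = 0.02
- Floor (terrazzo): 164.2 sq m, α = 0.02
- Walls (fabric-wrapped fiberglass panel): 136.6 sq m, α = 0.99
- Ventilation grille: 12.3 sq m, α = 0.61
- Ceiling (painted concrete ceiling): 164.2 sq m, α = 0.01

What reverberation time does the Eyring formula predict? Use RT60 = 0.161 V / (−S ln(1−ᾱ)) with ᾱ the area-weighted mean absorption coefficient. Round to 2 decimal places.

0.47 sec

S = Σ Sᵢ = 515.3 sq m.
Absorption A = 17.5×0.04 + 5×0.78 + 15.5×0.02 + 164.2×0.02 + 136.6×0.99 + 12.3×0.61 + 164.2×0.01 = 152.573 sabins.
ᾱ = 152.573 / 515.3 = 0.2961.
Eyring denominator: −S ln(1−ᾱ) = 180.932.
V = 21.6 × 7.6 × 3.2 = 525.312 m³.
RT60 = 0.161 × 525.312 / 180.932 = 0.47 s.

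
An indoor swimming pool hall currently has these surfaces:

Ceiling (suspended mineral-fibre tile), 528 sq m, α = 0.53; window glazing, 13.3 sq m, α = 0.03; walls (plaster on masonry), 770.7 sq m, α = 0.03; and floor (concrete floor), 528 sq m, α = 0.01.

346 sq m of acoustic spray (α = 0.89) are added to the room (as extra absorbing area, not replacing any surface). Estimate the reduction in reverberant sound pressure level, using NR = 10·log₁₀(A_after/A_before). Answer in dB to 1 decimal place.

A_before = Σ Sᵢαᵢ = 528*0.53 + 13.3*0.03 + 770.7*0.03 + 528*0.01 = 308.640 sabins.
Added absorption = 346 × 0.89 = 307.940 sabins.
New total A_after = 616.580 sabins.
Reduction = 10 log₁₀(A_after/A_before) = 10 log₁₀(1.9977) = 3.0 dB.

3.0 dB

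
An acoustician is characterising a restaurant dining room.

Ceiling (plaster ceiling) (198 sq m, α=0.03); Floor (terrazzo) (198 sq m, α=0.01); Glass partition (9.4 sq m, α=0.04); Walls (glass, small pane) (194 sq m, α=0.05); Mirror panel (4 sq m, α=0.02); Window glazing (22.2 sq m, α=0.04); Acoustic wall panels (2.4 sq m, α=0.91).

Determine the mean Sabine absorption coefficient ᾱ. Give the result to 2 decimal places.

S = Σ Sᵢ = 198 + 198 + 9.4 + 194 + 4 + 22.2 + 2.4 = 628.0 sq m.
A = 198*0.03 + 198*0.01 + 9.4*0.04 + 194*0.05 + 4*0.02 + 22.2*0.04 + 2.4*0.91 = 21.148 sabins.
ᾱ = A/S = 0.03.

0.03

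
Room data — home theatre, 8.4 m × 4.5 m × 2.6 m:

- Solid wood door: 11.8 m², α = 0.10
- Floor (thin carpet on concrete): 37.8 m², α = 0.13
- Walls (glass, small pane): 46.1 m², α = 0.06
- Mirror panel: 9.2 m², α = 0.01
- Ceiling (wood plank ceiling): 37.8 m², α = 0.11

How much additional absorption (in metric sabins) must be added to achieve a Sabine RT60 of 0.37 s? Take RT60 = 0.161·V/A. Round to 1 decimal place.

Total absorption A₁ = 11.8*0.10 + 37.8*0.13 + 46.1*0.06 + 9.2*0.01 + 37.8*0.11
  = 1.180 + 4.914 + 2.766 + 0.092 + 4.158 = 13.110 m² sabins.
V = 98.28 m³. Required absorption A₂ = 0.161 × 98.28 / 0.37 = 42.765 sabins.
ΔA = A₂ − A₁ = 42.765 − 13.110 = 29.7 sabins.

29.7 sabins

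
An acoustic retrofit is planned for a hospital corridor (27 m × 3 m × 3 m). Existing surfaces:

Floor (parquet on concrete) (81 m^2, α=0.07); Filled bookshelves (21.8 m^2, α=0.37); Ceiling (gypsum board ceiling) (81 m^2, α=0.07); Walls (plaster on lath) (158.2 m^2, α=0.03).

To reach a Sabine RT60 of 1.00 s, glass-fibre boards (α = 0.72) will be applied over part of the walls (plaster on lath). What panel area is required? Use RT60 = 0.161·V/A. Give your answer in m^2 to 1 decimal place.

Total absorption A₁ = 81×0.07 + 21.8×0.37 + 81×0.07 + 158.2×0.03
  = 5.670 + 8.066 + 5.670 + 4.746 = 24.152 m^2 sabins.
Required A₂ = 0.161·243/1.00 = 39.123 sabins.
Absorption to add: 39.123 − 24.152 = 14.971 sabins.
Each m^2 of panel replacing the walls (plaster on lath) adds (0.72 − 0.03) = 0.69 sabins.
Area = ΔA/Δα = 14.971/0.69 = 21.7 m^2.

21.7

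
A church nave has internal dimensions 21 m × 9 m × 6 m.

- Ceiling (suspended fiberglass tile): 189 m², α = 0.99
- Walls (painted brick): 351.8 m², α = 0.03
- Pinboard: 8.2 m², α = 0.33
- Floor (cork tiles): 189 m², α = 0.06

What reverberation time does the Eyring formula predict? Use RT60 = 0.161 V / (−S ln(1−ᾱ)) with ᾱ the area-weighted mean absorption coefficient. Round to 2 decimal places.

S = Σ Sᵢ = 738.0 m².
Σ(Sᵢαᵢ) = 189·0.99 + 351.8·0.03 + 8.2·0.33 + 189·0.06 = 211.710.
Mean coefficient ᾱ = A/S = 0.2869.
Eyring denominator: −S ln(1−ᾱ) = 249.543.
V = 21 × 9 × 6 = 1134 m³.
T = 0.161·V/[−S·ln(1−ᾱ)] = 0.161·1134/249.543 = 0.73 s.

0.73 s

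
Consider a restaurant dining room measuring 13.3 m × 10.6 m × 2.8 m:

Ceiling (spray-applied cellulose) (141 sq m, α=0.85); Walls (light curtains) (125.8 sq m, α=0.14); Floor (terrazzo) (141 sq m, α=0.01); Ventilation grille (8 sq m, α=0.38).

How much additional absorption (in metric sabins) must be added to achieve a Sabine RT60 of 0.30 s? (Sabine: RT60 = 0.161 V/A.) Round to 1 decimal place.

69.9 sabins

Equivalent absorption area: A₁ = 141×0.85 + 125.8×0.14 + 141×0.01 + 8×0.38 = 141.912 sq m.
For T = 0.30 s, need A₂ = 0.161·V/T = 0.161·394.744/0.30 = 211.846 sabins.
Shortfall: 211.846 − 141.912 = 69.9 sabins.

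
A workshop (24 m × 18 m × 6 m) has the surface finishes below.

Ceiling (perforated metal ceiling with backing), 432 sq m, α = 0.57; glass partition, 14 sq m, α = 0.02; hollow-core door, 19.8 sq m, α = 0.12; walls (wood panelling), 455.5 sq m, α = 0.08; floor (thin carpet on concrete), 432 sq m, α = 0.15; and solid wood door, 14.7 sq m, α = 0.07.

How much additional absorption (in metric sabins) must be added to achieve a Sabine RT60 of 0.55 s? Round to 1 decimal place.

407.6 sabins

Summing Sᵢαᵢ: 246.240 + 0.280 + 2.376 + 36.440 + 64.800 + 1.029 → A₁ = 351.165 sabins.
Target A₂ = 0.161·2592/0.55 = 758.749 sabins (V = 2592 m³).
Additional absorption ΔA = 758.749 − 351.165 = 407.6 sabins.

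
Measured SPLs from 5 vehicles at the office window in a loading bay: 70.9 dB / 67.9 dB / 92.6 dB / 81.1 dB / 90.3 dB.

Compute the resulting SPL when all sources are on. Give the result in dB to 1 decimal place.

Converting to relative power and adding: 10^(70.9/10) + 10^(67.9/10) + 10^(92.6/10) + 10^(81.1/10) + 10^(90.3/10) = 3.039e+09.
L_total = 10·log₁₀(3.039e+09) = 94.8 dB.

94.8 dB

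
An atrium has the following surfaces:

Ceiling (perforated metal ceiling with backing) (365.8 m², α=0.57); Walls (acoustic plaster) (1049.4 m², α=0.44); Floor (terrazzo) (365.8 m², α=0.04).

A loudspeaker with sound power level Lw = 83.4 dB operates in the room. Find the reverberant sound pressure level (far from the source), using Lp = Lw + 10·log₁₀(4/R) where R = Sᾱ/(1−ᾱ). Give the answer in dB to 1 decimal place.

Σ(Sᵢαᵢ) = 365.8·0.57 + 1049.4·0.44 + 365.8·0.04 = 684.874; total area S = 1781.0 m².
ᾱ = 0.3845, so room constant R = A/(1−ᾱ) = 1112.712 m².
Lp = 83.4 + 10·log₁₀(4/1112.712) = 83.4 + (-24.44) = 59.0 dB.

59.0 dB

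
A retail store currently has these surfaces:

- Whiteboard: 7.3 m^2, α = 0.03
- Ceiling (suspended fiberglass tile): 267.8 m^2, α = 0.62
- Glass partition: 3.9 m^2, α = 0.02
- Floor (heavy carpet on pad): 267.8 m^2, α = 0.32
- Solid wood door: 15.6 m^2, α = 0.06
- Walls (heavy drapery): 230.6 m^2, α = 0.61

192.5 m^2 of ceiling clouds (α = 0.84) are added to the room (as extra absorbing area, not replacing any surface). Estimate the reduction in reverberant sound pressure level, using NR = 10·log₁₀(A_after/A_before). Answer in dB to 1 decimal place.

A_before = Σ Sᵢαᵢ = 7.3×0.03 + 267.8×0.62 + 3.9×0.02 + 267.8×0.32 + 15.6×0.06 + 230.6×0.61 = 393.631 sabins.
Added absorption = 192.5 × 0.84 = 161.700 sabins.
A_after = 393.631 + 161.700 = 555.331 sabins.
Reduction = 10 log₁₀(A_after/A_before) = 10 log₁₀(1.4108) = 1.5 dB.

1.5 dB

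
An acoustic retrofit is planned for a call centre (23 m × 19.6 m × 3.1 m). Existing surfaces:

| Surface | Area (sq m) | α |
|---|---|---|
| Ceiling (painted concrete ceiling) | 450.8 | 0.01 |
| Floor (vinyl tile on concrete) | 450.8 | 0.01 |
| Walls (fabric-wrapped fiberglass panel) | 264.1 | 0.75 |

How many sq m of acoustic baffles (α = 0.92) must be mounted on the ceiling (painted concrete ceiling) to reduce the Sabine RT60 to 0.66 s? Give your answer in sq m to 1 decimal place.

147.0

Equivalent absorption area: A₁ = 450.8·0.01 + 450.8·0.01 + 264.1·0.75 = 207.091 sq m.
V = 1397.48 m³. Target absorption A₂ = 0.161 × 1397.48 / 0.66 = 340.900 sabins.
ΔA needed = 340.900 − 207.091 = 133.809 sabins.
Each sq m of panel replacing the ceiling (painted concrete ceiling) adds (0.92 − 0.01) = 0.91 sabins.
Area = ΔA/Δα = 133.809/0.91 = 147.0 sq m.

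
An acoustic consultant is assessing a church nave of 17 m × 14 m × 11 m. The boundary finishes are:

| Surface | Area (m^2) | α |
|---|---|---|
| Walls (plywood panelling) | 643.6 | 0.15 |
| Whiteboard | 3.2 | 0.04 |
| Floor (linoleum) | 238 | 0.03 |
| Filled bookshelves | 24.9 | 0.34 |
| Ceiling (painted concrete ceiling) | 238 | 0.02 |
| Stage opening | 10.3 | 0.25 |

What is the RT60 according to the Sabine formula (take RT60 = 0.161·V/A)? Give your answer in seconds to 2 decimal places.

3.52 sec

Total absorption A = 643.6·0.15 + 3.2·0.04 + 238·0.03 + 24.9·0.34 + 238·0.02 + 10.3·0.25
  = 96.540 + 0.128 + 7.140 + 8.466 + 4.760 + 2.575 = 119.609 m^2 sabins.
V = 17·14·11 = 2618 m³.
T = 0.161 V/A = 0.161·2618/119.609 = 3.52 s.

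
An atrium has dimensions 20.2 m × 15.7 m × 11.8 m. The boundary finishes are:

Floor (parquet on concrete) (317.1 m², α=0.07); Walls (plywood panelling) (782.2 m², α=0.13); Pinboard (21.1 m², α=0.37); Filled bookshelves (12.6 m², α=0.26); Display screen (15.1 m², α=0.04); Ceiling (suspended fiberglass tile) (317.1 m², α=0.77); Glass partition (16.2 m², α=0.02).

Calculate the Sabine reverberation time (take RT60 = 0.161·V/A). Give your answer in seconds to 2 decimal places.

Summing Sᵢαᵢ: 22.197 + 101.686 + 7.807 + 3.276 + 0.604 + 244.167 + 0.324 → A = 380.061 sabins.
Volume V = 20.2 × 15.7 × 11.8 = 3742.252 m³.
RT60 = 0.161 · V / A = 0.161 × 3742.252 / 380.061 = 1.59 s.

1.59 seconds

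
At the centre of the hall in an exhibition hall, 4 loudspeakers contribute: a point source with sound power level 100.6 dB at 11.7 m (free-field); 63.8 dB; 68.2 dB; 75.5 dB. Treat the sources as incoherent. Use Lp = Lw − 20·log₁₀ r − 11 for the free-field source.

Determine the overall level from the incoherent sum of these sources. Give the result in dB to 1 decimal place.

Source at 11.7 m: Lp = 100.6 − 20·log₁₀(11.7) − 11 = 68.2 dB.
Σ 10^(Lᵢ/10) = 5.109e+07.
Combined level = 10 log₁₀(5.109e+07) = 77.1 dB.

77.1 dB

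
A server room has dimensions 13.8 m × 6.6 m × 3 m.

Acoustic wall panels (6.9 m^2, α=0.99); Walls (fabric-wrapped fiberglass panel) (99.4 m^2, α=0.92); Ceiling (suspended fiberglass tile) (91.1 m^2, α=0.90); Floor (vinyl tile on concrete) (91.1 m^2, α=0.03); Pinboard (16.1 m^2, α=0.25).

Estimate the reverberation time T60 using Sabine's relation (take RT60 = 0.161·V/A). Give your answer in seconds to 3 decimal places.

A = Σ Sᵢαᵢ = 6.9*0.99 + 99.4*0.92 + 91.1*0.90 + 91.1*0.03 + 16.1*0.25 = 187.027 sabins.
V = 13.8·6.6·3 = 273.24 m³.
T = 0.161 V/A = 0.161·273.24/187.027 = 0.235 s.

0.235 seconds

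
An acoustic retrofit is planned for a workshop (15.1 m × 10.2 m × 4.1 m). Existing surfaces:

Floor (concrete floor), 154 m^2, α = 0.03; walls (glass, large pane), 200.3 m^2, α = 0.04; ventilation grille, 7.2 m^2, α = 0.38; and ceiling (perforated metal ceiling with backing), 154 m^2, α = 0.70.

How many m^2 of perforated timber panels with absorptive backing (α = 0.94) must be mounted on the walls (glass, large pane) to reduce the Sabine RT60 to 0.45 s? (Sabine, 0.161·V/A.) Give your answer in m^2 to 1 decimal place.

Equivalent absorption area: A₁ = 154×0.03 + 200.3×0.04 + 7.2×0.38 + 154×0.70 = 123.168 m^2.
Required A₂ = 0.161·631.482/0.45 = 225.930 sabins.
Absorption to add: 225.930 − 123.168 = 102.762 sabins.
Each m^2 of panel replacing the walls (glass, large pane) adds (0.94 − 0.04) = 0.90 sabins.
Area = ΔA/Δα = 102.762/0.90 = 114.2 m^2.

114.2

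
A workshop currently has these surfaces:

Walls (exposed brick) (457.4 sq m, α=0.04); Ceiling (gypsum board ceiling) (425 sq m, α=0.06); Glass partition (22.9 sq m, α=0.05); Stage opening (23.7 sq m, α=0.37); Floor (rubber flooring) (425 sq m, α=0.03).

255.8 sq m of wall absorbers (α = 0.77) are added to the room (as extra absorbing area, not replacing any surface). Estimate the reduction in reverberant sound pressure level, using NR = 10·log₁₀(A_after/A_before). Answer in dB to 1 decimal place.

6.0 dB

A_before = Σ Sᵢαᵢ = 457.4×0.04 + 425×0.06 + 22.9×0.05 + 23.7×0.37 + 425×0.03 = 66.460 sabins.
Added absorption = 255.8 × 0.77 = 196.966 sabins.
New total A_after = 263.426 sabins.
NR = 10·log₁₀(263.426/66.460) = 6.0 dB.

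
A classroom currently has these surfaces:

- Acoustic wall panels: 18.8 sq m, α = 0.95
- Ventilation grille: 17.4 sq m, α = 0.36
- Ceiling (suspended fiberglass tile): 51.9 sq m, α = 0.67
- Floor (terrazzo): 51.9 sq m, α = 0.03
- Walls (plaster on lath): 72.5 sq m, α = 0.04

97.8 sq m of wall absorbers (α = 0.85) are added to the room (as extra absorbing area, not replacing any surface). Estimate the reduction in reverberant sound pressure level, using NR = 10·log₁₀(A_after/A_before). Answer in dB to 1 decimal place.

3.6 dB

Summing Sᵢαᵢ: 17.860 + 6.264 + 34.773 + 1.557 + 2.900 → A_before = 63.354 sabins.
Added absorption = 97.8 × 0.85 = 83.130 sabins.
New total A_after = 146.484 sabins.
Reduction = 10 log₁₀(A_after/A_before) = 10 log₁₀(2.3122) = 3.6 dB.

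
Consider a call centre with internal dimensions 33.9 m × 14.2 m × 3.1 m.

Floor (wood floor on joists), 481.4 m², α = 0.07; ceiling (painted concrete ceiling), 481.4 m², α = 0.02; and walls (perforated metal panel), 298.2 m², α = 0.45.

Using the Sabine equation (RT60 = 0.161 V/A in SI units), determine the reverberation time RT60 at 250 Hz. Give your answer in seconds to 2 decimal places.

1.35 s

A = Σ Sᵢαᵢ = 481.4*0.07 + 481.4*0.02 + 298.2*0.45 = 177.516 sabins.
Room volume: 1492.278 m³.
T = 0.161 V/A = 0.161·1492.278/177.516 = 1.35 s.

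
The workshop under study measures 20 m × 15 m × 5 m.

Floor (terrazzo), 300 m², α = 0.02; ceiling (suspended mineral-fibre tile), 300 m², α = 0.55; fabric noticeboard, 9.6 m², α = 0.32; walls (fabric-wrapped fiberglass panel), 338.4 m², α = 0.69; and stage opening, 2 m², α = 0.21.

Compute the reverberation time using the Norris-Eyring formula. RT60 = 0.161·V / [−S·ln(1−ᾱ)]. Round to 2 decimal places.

0.45 sec

S = Σ Sᵢ = 950.0 m².
Absorption A = 300×0.02 + 300×0.55 + 9.6×0.32 + 338.4×0.69 + 2×0.21 = 407.988 sabins.
ᾱ = 407.988 / 950.0 = 0.4295.
−S·ln(1−ᾱ) = −950.0 × ln(1 − 0.4295) = 533.180.
V = 20 × 15 × 5 = 1500 m³.
RT60 = 0.161 × 1500 / 533.180 = 0.45 s.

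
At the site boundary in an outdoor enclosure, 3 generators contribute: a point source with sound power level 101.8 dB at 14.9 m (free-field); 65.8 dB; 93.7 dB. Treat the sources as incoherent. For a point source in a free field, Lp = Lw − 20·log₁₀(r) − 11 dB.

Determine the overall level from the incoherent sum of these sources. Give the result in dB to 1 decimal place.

93.7 dB

Source at 14.9 m: Lp = 101.8 − 20·log₁₀(14.9) − 11 = 67.3 dB.
Sum in the linear (power) domain: Σ 10^(Lᵢ/10) = 10^(67.3/10) + 10^(65.8/10) + 10^(93.7/10) = 2.353e+09.
Combined level = 10 log₁₀(2.353e+09) = 93.7 dB.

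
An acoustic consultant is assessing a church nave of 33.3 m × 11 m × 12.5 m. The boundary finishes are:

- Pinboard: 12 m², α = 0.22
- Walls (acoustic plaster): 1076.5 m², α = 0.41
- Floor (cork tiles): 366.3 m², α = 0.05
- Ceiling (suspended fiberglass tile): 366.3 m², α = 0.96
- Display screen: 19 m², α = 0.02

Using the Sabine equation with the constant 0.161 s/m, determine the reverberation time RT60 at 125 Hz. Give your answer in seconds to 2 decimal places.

A = Σ Sᵢαᵢ = 12×0.22 + 1076.5×0.41 + 366.3×0.05 + 366.3×0.96 + 19×0.02 = 814.348 sabins.
V = 33.3·11·12.5 = 4578.75 m³.
RT60 = 0.161 · V / A = 0.161 × 4578.75 / 814.348 = 0.91 s.

0.91 seconds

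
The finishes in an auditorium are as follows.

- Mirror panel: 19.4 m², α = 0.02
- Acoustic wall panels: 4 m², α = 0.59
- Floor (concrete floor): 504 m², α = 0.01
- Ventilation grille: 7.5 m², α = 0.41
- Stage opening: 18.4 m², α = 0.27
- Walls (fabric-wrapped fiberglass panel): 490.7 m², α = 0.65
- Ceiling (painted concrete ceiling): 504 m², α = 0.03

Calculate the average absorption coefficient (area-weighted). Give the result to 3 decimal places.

Total surface area S = 1548.0 m².
Weighted sum Σ Sα = 349.906.
ᾱ = 349.906 / 1548.0 = 0.226.

0.226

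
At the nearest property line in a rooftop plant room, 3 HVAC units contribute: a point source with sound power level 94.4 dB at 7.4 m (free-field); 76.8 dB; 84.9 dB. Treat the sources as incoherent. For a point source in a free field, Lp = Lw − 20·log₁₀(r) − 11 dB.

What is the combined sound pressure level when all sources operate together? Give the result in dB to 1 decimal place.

Source at 7.4 m: Lp = 94.4 − 20·log₁₀(7.4) − 11 = 66.0 dB.
Σ 10^(Lᵢ/10) = 3.609e+08.
L_total = 10·log₁₀(3.609e+08) = 85.6 dB.

85.6 dB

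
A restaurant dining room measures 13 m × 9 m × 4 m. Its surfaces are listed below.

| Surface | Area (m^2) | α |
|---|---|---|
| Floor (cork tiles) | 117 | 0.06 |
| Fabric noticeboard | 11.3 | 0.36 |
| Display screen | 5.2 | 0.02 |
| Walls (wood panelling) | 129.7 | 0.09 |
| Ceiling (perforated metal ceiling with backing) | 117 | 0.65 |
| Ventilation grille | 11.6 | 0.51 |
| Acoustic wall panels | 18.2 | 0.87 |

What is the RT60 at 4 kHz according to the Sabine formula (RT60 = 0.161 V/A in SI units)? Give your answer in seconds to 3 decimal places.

0.624 sec

Total absorption A = 117*0.06 + 11.3*0.36 + 5.2*0.02 + 129.7*0.09 + 117*0.65 + 11.6*0.51 + 18.2*0.87
  = 7.020 + 4.068 + 0.104 + 11.673 + 76.050 + 5.916 + 15.834 = 120.665 m^2 sabins.
V = 13·9·4 = 468 m³.
T = 0.161 V/A = 0.161·468/120.665 = 0.624 s.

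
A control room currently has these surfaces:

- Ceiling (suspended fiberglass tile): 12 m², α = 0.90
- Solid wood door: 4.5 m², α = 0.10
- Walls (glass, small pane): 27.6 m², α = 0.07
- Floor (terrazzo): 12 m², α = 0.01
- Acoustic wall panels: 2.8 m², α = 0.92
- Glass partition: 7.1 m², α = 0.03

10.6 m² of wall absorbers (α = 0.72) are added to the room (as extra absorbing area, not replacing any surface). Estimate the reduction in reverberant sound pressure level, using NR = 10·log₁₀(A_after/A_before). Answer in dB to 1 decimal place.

1.7 dB

A_before = Σ Sᵢαᵢ = 12×0.90 + 4.5×0.10 + 27.6×0.07 + 12×0.01 + 2.8×0.92 + 7.1×0.03 = 16.091 sabins.
Treatment contributes 10.6·0.72 = 7.632 sabins.
New total A_after = 23.723 sabins.
Reduction = 10 log₁₀(A_after/A_before) = 10 log₁₀(1.4743) = 1.7 dB.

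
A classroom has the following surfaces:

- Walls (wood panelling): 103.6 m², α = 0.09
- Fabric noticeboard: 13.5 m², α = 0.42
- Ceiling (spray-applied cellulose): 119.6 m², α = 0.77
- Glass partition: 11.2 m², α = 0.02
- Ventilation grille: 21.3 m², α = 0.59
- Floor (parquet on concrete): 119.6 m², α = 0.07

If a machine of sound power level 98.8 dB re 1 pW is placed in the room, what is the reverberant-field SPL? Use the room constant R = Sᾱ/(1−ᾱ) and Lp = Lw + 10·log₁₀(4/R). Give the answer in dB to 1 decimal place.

82.0 dB

A = 128.249 sabins; S = 388.8 m².
ᾱ = 0.3299, so room constant R = A/(1−ᾱ) = 191.388 m².
Lp = 98.8 + 10·log₁₀(4/191.388) = 98.8 + (-16.80) = 82.0 dB.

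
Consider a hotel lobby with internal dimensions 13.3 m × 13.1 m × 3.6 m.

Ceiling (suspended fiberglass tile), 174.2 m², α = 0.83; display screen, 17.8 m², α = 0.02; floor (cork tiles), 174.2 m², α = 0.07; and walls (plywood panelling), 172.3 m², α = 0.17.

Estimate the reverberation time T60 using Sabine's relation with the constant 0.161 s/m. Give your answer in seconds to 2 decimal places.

Summing Sᵢαᵢ: 144.586 + 0.356 + 12.194 + 29.291 → A = 186.427 sabins.
V = 13.3·13.1·3.6 = 627.228 m³.
RT60 = 0.161 · V / A = 0.161 × 627.228 / 186.427 = 0.54 s.

0.54 s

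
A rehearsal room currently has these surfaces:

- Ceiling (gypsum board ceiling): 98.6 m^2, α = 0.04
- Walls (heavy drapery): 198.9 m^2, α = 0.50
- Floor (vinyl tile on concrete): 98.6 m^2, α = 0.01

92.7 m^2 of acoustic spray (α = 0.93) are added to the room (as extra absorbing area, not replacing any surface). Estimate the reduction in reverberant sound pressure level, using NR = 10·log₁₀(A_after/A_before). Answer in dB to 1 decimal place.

2.6 dB

Summing Sᵢαᵢ: 3.944 + 99.450 + 0.986 → A_before = 104.380 sabins.
Added absorption = 92.7 × 0.93 = 86.211 sabins.
A_after = 104.380 + 86.211 = 190.591 sabins.
NR = 10·log₁₀(190.591/104.380) = 2.6 dB.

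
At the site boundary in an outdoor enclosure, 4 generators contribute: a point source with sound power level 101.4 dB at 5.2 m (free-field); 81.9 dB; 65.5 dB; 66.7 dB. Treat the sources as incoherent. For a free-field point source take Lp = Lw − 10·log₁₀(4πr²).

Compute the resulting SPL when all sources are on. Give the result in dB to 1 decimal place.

Source at 5.2 m: Lp = 101.4 − 10·log₁₀(4π·5.2²) = 101.4 − 10·log₁₀(339.795) = 76.1 dB.
Converting to relative power and adding: 10^(76.1/10) + 10^(81.9/10) + 10^(65.5/10) + 10^(66.7/10) = 2.038e+08.
L_total = 10·log₁₀(2.038e+08) = 83.1 dB.

83.1 dB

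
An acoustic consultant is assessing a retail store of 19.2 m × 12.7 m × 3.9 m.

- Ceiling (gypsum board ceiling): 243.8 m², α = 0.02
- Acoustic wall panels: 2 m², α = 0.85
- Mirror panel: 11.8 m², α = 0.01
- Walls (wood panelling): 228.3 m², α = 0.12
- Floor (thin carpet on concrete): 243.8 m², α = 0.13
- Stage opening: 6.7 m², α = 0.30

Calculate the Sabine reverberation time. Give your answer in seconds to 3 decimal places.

Equivalent absorption area: A = 243.8·0.02 + 2·0.85 + 11.8·0.01 + 228.3·0.12 + 243.8·0.13 + 6.7·0.30 = 67.794 m².
V = 19.2·12.7·3.9 = 950.976 m³.
RT60 = 0.161 · V / A = 0.161 × 950.976 / 67.794 = 2.258 s.

2.258 seconds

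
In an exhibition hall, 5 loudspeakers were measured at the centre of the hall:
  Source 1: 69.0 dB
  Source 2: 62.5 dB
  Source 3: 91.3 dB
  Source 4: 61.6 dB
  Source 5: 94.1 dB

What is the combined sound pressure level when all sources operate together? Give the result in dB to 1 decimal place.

95.9 dB

Sum in the linear (power) domain: Σ 10^(Lᵢ/10) = 10^(69.0/10) + 10^(62.5/10) + 10^(91.3/10) + 10^(61.6/10) + 10^(94.1/10) = 3.931e+09.
Combined level = 10 log₁₀(3.931e+09) = 95.9 dB.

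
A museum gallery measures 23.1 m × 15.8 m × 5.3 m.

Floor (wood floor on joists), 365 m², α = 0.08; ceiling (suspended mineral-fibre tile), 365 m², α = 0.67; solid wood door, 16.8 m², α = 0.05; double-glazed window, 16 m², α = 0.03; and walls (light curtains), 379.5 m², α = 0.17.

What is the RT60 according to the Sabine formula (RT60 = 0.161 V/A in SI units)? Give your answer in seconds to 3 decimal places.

0.917 sec

Summing Sᵢαᵢ: 29.200 + 244.550 + 0.840 + 0.480 + 64.515 → A = 339.585 sabins.
Room volume: 1934.394 m³.
T = 0.161 V/A = 0.161·1934.394/339.585 = 0.917 s.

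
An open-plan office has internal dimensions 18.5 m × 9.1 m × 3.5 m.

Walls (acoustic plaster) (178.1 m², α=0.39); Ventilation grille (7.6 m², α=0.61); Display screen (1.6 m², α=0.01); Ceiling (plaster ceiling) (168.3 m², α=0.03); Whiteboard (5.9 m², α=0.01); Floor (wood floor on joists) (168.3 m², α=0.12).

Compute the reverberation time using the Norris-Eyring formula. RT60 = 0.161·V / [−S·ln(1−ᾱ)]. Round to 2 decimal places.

0.86 seconds

Total surface area S = 178.1 + 7.6 + 1.6 + 168.3 + 5.9 + 168.3 = 529.8 m².
Σ(Sᵢαᵢ) = 178.1×0.39 + 7.6×0.61 + 1.6×0.01 + 168.3×0.03 + 5.9×0.01 + 168.3×0.12 = 99.415.
ᾱ = 99.415 / 529.8 = 0.1876.
Eyring denominator: −S ln(1−ᾱ) = 110.073.
V = 18.5 × 9.1 × 3.5 = 589.225 m³.
T = 0.161·V/[−S·ln(1−ᾱ)] = 0.161·589.225/110.073 = 0.86 s.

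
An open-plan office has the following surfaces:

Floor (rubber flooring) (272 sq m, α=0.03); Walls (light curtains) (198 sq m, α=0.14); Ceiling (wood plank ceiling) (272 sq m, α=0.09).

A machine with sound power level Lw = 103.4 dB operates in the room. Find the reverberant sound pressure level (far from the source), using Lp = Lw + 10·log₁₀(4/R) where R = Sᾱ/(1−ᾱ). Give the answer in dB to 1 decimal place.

A = 60.360 sabins; S = 742.0 sq m.
ᾱ = 60.360/742.0 = 0.0813; R = Sᾱ/(1−ᾱ) = 60.360/(1−0.0813) = 65.702 sq m.
Lp = 103.4 + 10·log₁₀(4/65.702) = 103.4 + (-12.16) = 91.2 dB.

91.2 dB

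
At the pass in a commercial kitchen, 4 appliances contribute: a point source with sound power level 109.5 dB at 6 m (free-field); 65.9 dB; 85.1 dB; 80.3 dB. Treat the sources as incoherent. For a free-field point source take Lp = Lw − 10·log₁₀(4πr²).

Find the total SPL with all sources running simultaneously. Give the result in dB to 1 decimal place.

88.0 dB

Source at 6 m: Lp = 109.5 − 10·log₁₀(4π·6²) = 109.5 − 10·log₁₀(452.389) = 82.9 dB.
Σ 10^(Lᵢ/10) = 6.296e+08.
L_total = 10·log₁₀(6.296e+08) = 88.0 dB.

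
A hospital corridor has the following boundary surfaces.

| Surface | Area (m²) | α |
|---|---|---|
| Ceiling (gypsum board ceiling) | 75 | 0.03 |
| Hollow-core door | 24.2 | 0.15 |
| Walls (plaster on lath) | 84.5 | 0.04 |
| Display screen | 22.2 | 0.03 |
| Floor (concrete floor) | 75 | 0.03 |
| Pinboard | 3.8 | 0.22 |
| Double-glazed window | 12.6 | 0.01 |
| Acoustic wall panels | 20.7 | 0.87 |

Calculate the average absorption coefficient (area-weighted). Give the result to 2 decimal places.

0.10

Total surface area S = 318.0 m².
Weighted sum Σ Sα = 31.147.
ᾱ = A/S = 0.10.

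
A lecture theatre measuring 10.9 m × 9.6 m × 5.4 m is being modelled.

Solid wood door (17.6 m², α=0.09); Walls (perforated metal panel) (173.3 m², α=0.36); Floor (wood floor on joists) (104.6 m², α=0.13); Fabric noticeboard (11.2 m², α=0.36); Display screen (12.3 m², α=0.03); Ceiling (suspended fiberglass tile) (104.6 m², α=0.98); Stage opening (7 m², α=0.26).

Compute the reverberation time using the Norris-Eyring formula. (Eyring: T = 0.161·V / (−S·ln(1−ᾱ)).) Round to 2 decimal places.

0.37 seconds

Total surface area S = 17.6 + 173.3 + 104.6 + 11.2 + 12.3 + 104.6 + 7 = 430.6 m².
Σ(Sᵢαᵢ) = 17.6·0.09 + 173.3·0.36 + 104.6·0.13 + 11.2·0.36 + 12.3·0.03 + 104.6·0.98 + 7·0.26 = 186.299.
ᾱ = 186.299 / 430.6 = 0.4326.
−S·ln(1−ᾱ) = −430.6 × ln(1 − 0.4326) = 244.017.
V = 10.9 × 9.6 × 5.4 = 565.056 m³.
T = 0.161·V/[−S·ln(1−ᾱ)] = 0.161·565.056/244.017 = 0.37 s.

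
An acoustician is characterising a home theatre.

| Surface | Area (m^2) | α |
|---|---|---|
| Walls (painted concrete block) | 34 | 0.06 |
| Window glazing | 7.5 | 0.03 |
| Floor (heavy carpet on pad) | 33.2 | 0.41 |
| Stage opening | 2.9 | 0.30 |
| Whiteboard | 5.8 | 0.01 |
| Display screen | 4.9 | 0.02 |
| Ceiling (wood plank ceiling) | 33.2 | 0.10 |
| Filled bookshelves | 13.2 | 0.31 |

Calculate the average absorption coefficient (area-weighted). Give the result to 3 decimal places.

S = Σ Sᵢ = 34 + 7.5 + 33.2 + 2.9 + 5.8 + 4.9 + 33.2 + 13.2 = 134.7 m^2.
Weighted sum Σ Sα = 24.315.
ᾱ = 24.315 / 134.7 = 0.181.

0.181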